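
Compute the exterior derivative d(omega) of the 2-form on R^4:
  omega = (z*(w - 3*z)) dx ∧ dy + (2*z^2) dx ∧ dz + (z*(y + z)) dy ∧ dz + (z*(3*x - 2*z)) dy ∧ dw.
d(omega) = (w - 6*z) dx ∧ dy ∧ dz + (4*z) dx ∧ dy ∧ dw + (-3*x + 4*z) dy ∧ dz ∧ dw

For a 2-form omega = sum_{i<j} g_{ij} dx_i ∧ dx_j, the exterior derivative is
  d(omega) = sum_{i<j} d(g_{ij}) ∧ dx_i ∧ dx_j = sum_{i<j, k} (∂g_{ij}/∂x_k) dx_k ∧ dx_i ∧ dx_j.
Expand each term, using dx_k ∧ dx_i ∧ dx_j = sgn(permutation) dx_{(a)} ∧ dx_{(b)} ∧ dx_{(c)} with (a < b < c) sorted:
  d(z*(w - 3*z)) includes (∂/∂z)(z*(w - 3*z)) dz = (w - 6*z) dz, which multiplied by dx ∧ dy gives (w - 6*z) dx ∧ dy ∧ dz
  d(z*(w - 3*z)) includes (∂/∂w)(z*(w - 3*z)) dw = (z) dw, which multiplied by dx ∧ dy gives (z) dx ∧ dy ∧ dw
  d(z*(3*x - 2*z)) includes (∂/∂x)(z*(3*x - 2*z)) dx = (3*z) dx, which multiplied by dy ∧ dw gives (3*z) dx ∧ dy ∧ dw
  d(z*(3*x - 2*z)) includes (∂/∂z)(z*(3*x - 2*z)) dz = (3*x - 4*z) dz, which multiplied by dy ∧ dw gives (-3*x + 4*z) dy ∧ dz ∧ dw
Collecting like 3-forms: d(omega) = (w - 6*z) dx ∧ dy ∧ dz + (4*z) dx ∧ dy ∧ dw + (-3*x + 4*z) dy ∧ dz ∧ dw.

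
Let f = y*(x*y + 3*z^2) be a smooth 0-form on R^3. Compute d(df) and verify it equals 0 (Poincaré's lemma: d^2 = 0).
d(df) = 0

Step 1: df = sum_i (∂f/∂x_i) dx_i = (y^2) dx + (2*x*y + 3*z^2) dy + (6*y*z) dz.
Step 2: Apply d again. Using the 1-form formula, the coefficient of dx ∧ dy in d(df) is ∂^2 f/∂x ∂y - ∂^2 f/∂y ∂x = (2*y) - (2*y) = 0 (equality of mixed partials for smooth f).
Similarly for dx ∧ dz and dy ∧ dz — all coefficients vanish. So d(df) = 0.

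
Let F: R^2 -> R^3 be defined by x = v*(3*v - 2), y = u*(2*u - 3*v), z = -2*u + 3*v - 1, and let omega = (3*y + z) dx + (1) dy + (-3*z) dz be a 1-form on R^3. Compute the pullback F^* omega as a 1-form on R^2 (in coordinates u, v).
F^* omega = (-8*u + 15*v - 6) du + (36*u^2*v - 12*u^2 - 54*u*v^2 + 6*u*v + 19*u + 18*v^2 - 39*v + 11) dv

Using F^*(f dg) = (f ∘ F) d(g ∘ F), substitute each coordinate x_i by F_i(u, v) in f_i, and replace dx_i by d F_i = (∂F_i/∂u) du + (∂F_i/∂v) dv.
  For the x component: f_1(F) = 6*u^2 - 9*u*v - 2*u + 3*v - 1; d F_1 = (0) du + (6*v - 2) dv
  For the y component: f_2(F) = 1; d F_2 = (4*u - 3*v) du + (-3*u) dv
  For the z component: f_3(F) = 6*u - 9*v + 3; d F_3 = (-2) du + (3) dv
Combining and collecting du, dv coefficients:
  coeff of du: -8*u + 15*v - 6
  coeff of dv: 36*u^2*v - 12*u^2 - 54*u*v^2 + 6*u*v + 19*u + 18*v^2 - 39*v + 11
F^* omega = (-8*u + 15*v - 6) du + (36*u^2*v - 12*u^2 - 54*u*v^2 + 6*u*v + 19*u + 18*v^2 - 39*v + 11) dv.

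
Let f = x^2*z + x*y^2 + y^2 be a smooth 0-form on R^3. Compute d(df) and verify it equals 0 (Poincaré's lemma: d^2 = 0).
d(df) = 0

Step 1: df = sum_i (∂f/∂x_i) dx_i = (2*x*z + y^2) dx + (2*y*(x + 1)) dy + (x^2) dz.
Step 2: Apply d again. Using the 1-form formula, the coefficient of dx ∧ dy in d(df) is ∂^2 f/∂x ∂y - ∂^2 f/∂y ∂x = (2*y) - (2*y) = 0 (equality of mixed partials for smooth f).
Similarly for dx ∧ dz and dy ∧ dz — all coefficients vanish. So d(df) = 0.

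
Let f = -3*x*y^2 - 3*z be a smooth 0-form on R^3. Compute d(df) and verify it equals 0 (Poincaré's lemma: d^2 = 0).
d(df) = 0

Step 1: df = sum_i (∂f/∂x_i) dx_i = (-3*y^2) dx + (-6*x*y) dy + (-3) dz.
Step 2: Apply d again. Using the 1-form formula, the coefficient of dx ∧ dy in d(df) is ∂^2 f/∂x ∂y - ∂^2 f/∂y ∂x = (-6*y) - (-6*y) = 0 (equality of mixed partials for smooth f).
Similarly for dx ∧ dz and dy ∧ dz — all coefficients vanish. So d(df) = 0.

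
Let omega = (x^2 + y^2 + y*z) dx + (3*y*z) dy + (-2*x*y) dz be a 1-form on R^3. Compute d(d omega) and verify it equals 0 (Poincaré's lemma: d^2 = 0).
d(d omega) = 0

Step 1: d omega = sum_{i<j} (∂f_j/∂x_i - ∂f_i/∂x_j) dx_i ∧ dx_j:
  coeff of dx ∧ dy: -2*y - z
  coeff of dx ∧ dz: -3*y
  coeff of dy ∧ dz: -2*x - 3*y
Step 2: Apply d again to each 2-form coefficient. The only possible 3-form in R^3 is dx ∧ dy ∧ dz, with coefficient
  ∂(coeff of dy∧dz)/∂x - ∂(coeff of dx∧dz)/∂y + ∂(coeff of dx∧dy)/∂z
  = ∂/∂x (-2*x - 3*y) - ∂/∂y (-3*y) + ∂/∂z (-2*y - z).
Each of these terms simplifies to sums of mixed partials that cancel in pairs. The result is 0 (by equality of mixed partials for smooth functions — Schwarz / Clairaut).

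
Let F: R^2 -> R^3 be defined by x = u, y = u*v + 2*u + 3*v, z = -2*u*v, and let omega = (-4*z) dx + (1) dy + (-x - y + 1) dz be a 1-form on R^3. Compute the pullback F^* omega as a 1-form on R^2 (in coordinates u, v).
F^* omega = (2*u*v^2 + 14*u*v + 6*v^2 - v + 2) du + (2*u^2*v + 6*u^2 + 6*u*v - u + 3) dv

Using F^*(f dg) = (f ∘ F) d(g ∘ F), substitute each coordinate x_i by F_i(u, v) in f_i, and replace dx_i by d F_i = (∂F_i/∂u) du + (∂F_i/∂v) dv.
  For the x component: f_1(F) = 8*u*v; d F_1 = (1) du + (0) dv
  For the y component: f_2(F) = 1; d F_2 = (v + 2) du + (u + 3) dv
  For the z component: f_3(F) = -u*v - 3*u - 3*v + 1; d F_3 = (-2*v) du + (-2*u) dv
Combining and collecting du, dv coefficients:
  coeff of du: 2*u*v^2 + 14*u*v + 6*v^2 - v + 2
  coeff of dv: 2*u^2*v + 6*u^2 + 6*u*v - u + 3
F^* omega = (2*u*v^2 + 14*u*v + 6*v^2 - v + 2) du + (2*u^2*v + 6*u^2 + 6*u*v - u + 3) dv.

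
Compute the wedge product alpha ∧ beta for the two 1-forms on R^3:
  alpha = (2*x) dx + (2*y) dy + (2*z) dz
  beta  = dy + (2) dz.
alpha ∧ beta = (2*x) dx ∧ dy + (4*x) dx ∧ dz + (4*y - 2*z) dy ∧ dz

Distribute the wedge, using dx_i ∧ dx_j = -dx_j ∧ dx_i and dx_i ∧ dx_i = 0. For each pair (i, j) with i < j, the coefficient of dx_i ∧ dx_j in alpha ∧ beta is (alpha_i * beta_j - alpha_j * beta_i). Collecting: alpha ∧ beta = (2*x) dx ∧ dy + (4*x) dx ∧ dz + (4*y - 2*z) dy ∧ dz.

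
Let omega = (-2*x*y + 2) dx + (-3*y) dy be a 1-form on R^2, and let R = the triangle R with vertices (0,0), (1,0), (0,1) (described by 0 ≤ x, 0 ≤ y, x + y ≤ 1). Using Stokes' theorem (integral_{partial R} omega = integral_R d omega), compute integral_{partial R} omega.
integral_(partial R) omega = 1/3

Stokes: integral_partial_R omega = integral_R d omega with d omega = (∂Q/∂x - ∂P/∂y) dx ∧ dy.
  ∂Q/∂x = 0
  ∂P/∂y = -2*x
  integrand = ∂Q/∂x - ∂P/∂y = 2*x.
Integrating over R: integral_0^1 integral_0^{1-x} (2*x) dy dx = 1/3.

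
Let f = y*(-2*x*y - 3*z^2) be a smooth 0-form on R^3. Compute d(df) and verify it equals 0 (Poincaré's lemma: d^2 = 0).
d(df) = 0

Step 1: df = sum_i (∂f/∂x_i) dx_i = (-2*y^2) dx + (-4*x*y - 3*z^2) dy + (-6*y*z) dz.
Step 2: Apply d again. Using the 1-form formula, the coefficient of dx ∧ dy in d(df) is ∂^2 f/∂x ∂y - ∂^2 f/∂y ∂x = (-4*y) - (-4*y) = 0 (equality of mixed partials for smooth f).
Similarly for dx ∧ dz and dy ∧ dz — all coefficients vanish. So d(df) = 0.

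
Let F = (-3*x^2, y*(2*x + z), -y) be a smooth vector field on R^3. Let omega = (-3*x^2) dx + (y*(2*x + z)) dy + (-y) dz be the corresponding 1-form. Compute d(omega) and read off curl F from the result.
d(omega) = (-y - 1) dy ∧ dz + (0) dz ∧ dx + (2*y) dx ∧ dy; curl F = (-y - 1, 0, 2*y)

d omega = sum_{i<j} (∂f_j/∂x_i - ∂f_i/∂x_j) dx_i ∧ dx_j. Under the identification (dy ∧ dz, dz ∧ dx, dx ∧ dy) ↔ (e_x, e_y, e_z), the coefficients are exactly the components of curl F. Compute:
  ∂R/∂y - ∂Q/∂z = (-1) - (y) = -y - 1
  ∂P/∂z - ∂R/∂x = (0) - (0) = 0
  ∂Q/∂x - ∂P/∂y = (2*y) - (0) = 2*y.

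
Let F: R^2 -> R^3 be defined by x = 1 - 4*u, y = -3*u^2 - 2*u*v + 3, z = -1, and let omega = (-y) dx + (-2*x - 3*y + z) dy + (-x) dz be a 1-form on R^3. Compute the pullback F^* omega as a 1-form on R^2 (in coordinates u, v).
F^* omega = (-54*u^3 - 54*u^2*v - 60*u^2 - 12*u*v^2 - 24*u*v + 72*u + 24*v + 12) du + (2*u*(-9*u^2 - 6*u*v - 8*u + 12)) dv

Using F^*(f dg) = (f ∘ F) d(g ∘ F), substitute each coordinate x_i by F_i(u, v) in f_i, and replace dx_i by d F_i = (∂F_i/∂u) du + (∂F_i/∂v) dv.
  For the x component: f_1(F) = 3*u^2 + 2*u*v - 3; d F_1 = (-4) du + (0) dv
  For the y component: f_2(F) = 9*u^2 + 6*u*v + 8*u - 12; d F_2 = (-6*u - 2*v) du + (-2*u) dv
  For the z component: f_3(F) = 4*u - 1; d F_3 = (0) du + (0) dv
Combining and collecting du, dv coefficients:
  coeff of du: -54*u^3 - 54*u^2*v - 60*u^2 - 12*u*v^2 - 24*u*v + 72*u + 24*v + 12
  coeff of dv: 2*u*(-9*u^2 - 6*u*v - 8*u + 12)
F^* omega = (-54*u^3 - 54*u^2*v - 60*u^2 - 12*u*v^2 - 24*u*v + 72*u + 24*v + 12) du + (2*u*(-9*u^2 - 6*u*v - 8*u + 12)) dv.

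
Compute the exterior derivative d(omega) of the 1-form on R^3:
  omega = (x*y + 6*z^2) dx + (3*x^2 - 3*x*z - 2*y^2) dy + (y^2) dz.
d(omega) = (5*x - 3*z) dx ∧ dy + (-12*z) dx ∧ dz + (3*x + 2*y) dy ∧ dz

For a 1-form omega = sum_i f_i dx_i, the exterior derivative is
  d(omega) = sum_{i < j} (∂f_j/∂x_i - ∂f_i/∂x_j) dx_i ∧ dx_j.
  coefficient of dx ∧ dy: ∂f_2/∂x - ∂f_1/∂y = ∂(3*x^2 - 3*x*z - 2*y^2)/∂x - ∂(x*y + 6*z^2)/∂y = 5*x - 3*z
  coefficient of dx ∧ dz: ∂f_3/∂x - ∂f_1/∂z = ∂(y^2)/∂x - ∂(x*y + 6*z^2)/∂z = -12*z
  coefficient of dy ∧ dz: ∂f_3/∂y - ∂f_2/∂z = ∂(y^2)/∂y - ∂(3*x^2 - 3*x*z - 2*y^2)/∂z = 3*x + 2*y
Assembling: d(omega) = (5*x - 3*z) dx ∧ dy + (-12*z) dx ∧ dz + (3*x + 2*y) dy ∧ dz.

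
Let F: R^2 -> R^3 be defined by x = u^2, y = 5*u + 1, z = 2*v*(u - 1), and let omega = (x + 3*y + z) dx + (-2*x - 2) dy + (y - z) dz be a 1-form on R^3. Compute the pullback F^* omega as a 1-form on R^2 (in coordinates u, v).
F^* omega = (2*u^3 + 4*u^2*v + 20*u^2 - 4*u*v^2 + 6*u*v + 6*u + 4*v^2 + 2*v - 10) du + (-4*u^2*v + 10*u^2 + 8*u*v - 8*u - 4*v - 2) dv

Using F^*(f dg) = (f ∘ F) d(g ∘ F), substitute each coordinate x_i by F_i(u, v) in f_i, and replace dx_i by d F_i = (∂F_i/∂u) du + (∂F_i/∂v) dv.
  For the x component: f_1(F) = u^2 + 2*u*v + 15*u - 2*v + 3; d F_1 = (2*u) du + (0) dv
  For the y component: f_2(F) = -2*u^2 - 2; d F_2 = (5) du + (0) dv
  For the z component: f_3(F) = -2*u*v + 5*u + 2*v + 1; d F_3 = (2*v) du + (2*u - 2) dv
Combining and collecting du, dv coefficients:
  coeff of du: 2*u^3 + 4*u^2*v + 20*u^2 - 4*u*v^2 + 6*u*v + 6*u + 4*v^2 + 2*v - 10
  coeff of dv: -4*u^2*v + 10*u^2 + 8*u*v - 8*u - 4*v - 2
F^* omega = (2*u^3 + 4*u^2*v + 20*u^2 - 4*u*v^2 + 6*u*v + 6*u + 4*v^2 + 2*v - 10) du + (-4*u^2*v + 10*u^2 + 8*u*v - 8*u - 4*v - 2) dv.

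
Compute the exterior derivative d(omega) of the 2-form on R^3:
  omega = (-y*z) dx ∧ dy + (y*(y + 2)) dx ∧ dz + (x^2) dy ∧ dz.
d(omega) = (2*x - 3*y - 2) dx ∧ dy ∧ dz

For a 2-form omega = sum_{i<j} g_{ij} dx_i ∧ dx_j, the exterior derivative is
  d(omega) = sum_{i<j} d(g_{ij}) ∧ dx_i ∧ dx_j = sum_{i<j, k} (∂g_{ij}/∂x_k) dx_k ∧ dx_i ∧ dx_j.
Expand each term, using dx_k ∧ dx_i ∧ dx_j = sgn(permutation) dx_{(a)} ∧ dx_{(b)} ∧ dx_{(c)} with (a < b < c) sorted:
  d(-y*z) includes (∂/∂z)(-y*z) dz = (-y) dz, which multiplied by dx ∧ dy gives (-y) dx ∧ dy ∧ dz
  d(y*(y + 2)) includes (∂/∂y)(y*(y + 2)) dy = (2*y + 2) dy, which multiplied by dx ∧ dz gives (-2*y - 2) dx ∧ dy ∧ dz
  d(x^2) includes (∂/∂x)(x^2) dx = (2*x) dx, which multiplied by dy ∧ dz gives (2*x) dx ∧ dy ∧ dz
Collecting like 3-forms: d(omega) = (2*x - 3*y - 2) dx ∧ dy ∧ dz.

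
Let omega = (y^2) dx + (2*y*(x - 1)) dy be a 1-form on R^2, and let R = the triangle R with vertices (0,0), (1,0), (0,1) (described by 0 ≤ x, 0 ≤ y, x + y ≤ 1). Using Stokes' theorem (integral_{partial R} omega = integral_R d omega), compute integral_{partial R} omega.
integral_(partial R) omega = 0

Stokes: integral_partial_R omega = integral_R d omega with d omega = (∂Q/∂x - ∂P/∂y) dx ∧ dy.
  ∂Q/∂x = 2*y
  ∂P/∂y = 2*y
  integrand = ∂Q/∂x - ∂P/∂y = 0.
Integrating over R: integral_0^1 integral_0^{1-x} (0) dy dx = 0.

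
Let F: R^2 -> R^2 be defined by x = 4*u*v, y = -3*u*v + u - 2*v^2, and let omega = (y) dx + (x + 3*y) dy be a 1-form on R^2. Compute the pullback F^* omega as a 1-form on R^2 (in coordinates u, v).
F^* omega = (3*u*v^2 - 10*u*v + 3*u + 10*v^3 - 6*v^2) du + (3*u^2*v - 5*u^2 + 30*u*v^2 - 12*u*v + 24*v^3) dv

Using F^*(f dg) = (f ∘ F) d(g ∘ F), substitute each coordinate x_i by F_i(u, v) in f_i, and replace dx_i by d F_i = (∂F_i/∂u) du + (∂F_i/∂v) dv.
  For the x component: f_1(F) = -3*u*v + u - 2*v^2; d F_1 = (4*v) du + (4*u) dv
  For the y component: f_2(F) = -5*u*v + 3*u - 6*v^2; d F_2 = (1 - 3*v) du + (-3*u - 4*v) dv
Combining and collecting du, dv coefficients:
  coeff of du: 3*u*v^2 - 10*u*v + 3*u + 10*v^3 - 6*v^2
  coeff of dv: 3*u^2*v - 5*u^2 + 30*u*v^2 - 12*u*v + 24*v^3
F^* omega = (3*u*v^2 - 10*u*v + 3*u + 10*v^3 - 6*v^2) du + (3*u^2*v - 5*u^2 + 30*u*v^2 - 12*u*v + 24*v^3) dv.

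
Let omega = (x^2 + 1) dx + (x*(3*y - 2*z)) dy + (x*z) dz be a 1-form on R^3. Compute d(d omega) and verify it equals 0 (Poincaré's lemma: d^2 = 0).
d(d omega) = 0

Step 1: d omega = sum_{i<j} (∂f_j/∂x_i - ∂f_i/∂x_j) dx_i ∧ dx_j:
  coeff of dx ∧ dy: 3*y - 2*z
  coeff of dx ∧ dz: z
  coeff of dy ∧ dz: 2*x
Step 2: Apply d again to each 2-form coefficient. The only possible 3-form in R^3 is dx ∧ dy ∧ dz, with coefficient
  ∂(coeff of dy∧dz)/∂x - ∂(coeff of dx∧dz)/∂y + ∂(coeff of dx∧dy)/∂z
  = ∂/∂x (2*x) - ∂/∂y (z) + ∂/∂z (3*y - 2*z).
Each of these terms simplifies to sums of mixed partials that cancel in pairs. The result is 0 (by equality of mixed partials for smooth functions — Schwarz / Clairaut).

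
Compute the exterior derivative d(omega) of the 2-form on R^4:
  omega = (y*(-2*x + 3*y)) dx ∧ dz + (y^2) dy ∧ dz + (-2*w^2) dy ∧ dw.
d(omega) = (2*x - 6*y) dx ∧ dy ∧ dz

For a 2-form omega = sum_{i<j} g_{ij} dx_i ∧ dx_j, the exterior derivative is
  d(omega) = sum_{i<j} d(g_{ij}) ∧ dx_i ∧ dx_j = sum_{i<j, k} (∂g_{ij}/∂x_k) dx_k ∧ dx_i ∧ dx_j.
Expand each term, using dx_k ∧ dx_i ∧ dx_j = sgn(permutation) dx_{(a)} ∧ dx_{(b)} ∧ dx_{(c)} with (a < b < c) sorted:
  d(y*(-2*x + 3*y)) includes (∂/∂y)(y*(-2*x + 3*y)) dy = (-2*x + 6*y) dy, which multiplied by dx ∧ dz gives (2*x - 6*y) dx ∧ dy ∧ dz
Collecting like 3-forms: d(omega) = (2*x - 6*y) dx ∧ dy ∧ dz.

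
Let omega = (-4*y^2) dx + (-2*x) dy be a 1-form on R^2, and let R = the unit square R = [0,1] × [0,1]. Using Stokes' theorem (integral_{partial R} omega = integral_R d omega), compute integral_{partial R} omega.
integral_(partial R) omega = 2

Stokes: integral_partial_R omega = integral_R d omega with d omega = (∂Q/∂x - ∂P/∂y) dx ∧ dy.
  ∂Q/∂x = -2
  ∂P/∂y = -8*y
  integrand = ∂Q/∂x - ∂P/∂y = 8*y - 2.
Integrating over R: integral_0^1 integral_0^1 (8*y - 2) dx dy = 2.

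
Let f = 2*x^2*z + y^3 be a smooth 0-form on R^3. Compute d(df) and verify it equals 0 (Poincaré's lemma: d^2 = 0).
d(df) = 0

Step 1: df = sum_i (∂f/∂x_i) dx_i = (4*x*z) dx + (3*y^2) dy + (2*x^2) dz.
Step 2: Apply d again. Using the 1-form formula, the coefficient of dx ∧ dy in d(df) is ∂^2 f/∂x ∂y - ∂^2 f/∂y ∂x = (0) - (0) = 0 (equality of mixed partials for smooth f).
Similarly for dx ∧ dz and dy ∧ dz — all coefficients vanish. So d(df) = 0.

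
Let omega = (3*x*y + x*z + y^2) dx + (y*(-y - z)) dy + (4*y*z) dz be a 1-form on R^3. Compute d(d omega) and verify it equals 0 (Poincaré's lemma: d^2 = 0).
d(d omega) = 0

Step 1: d omega = sum_{i<j} (∂f_j/∂x_i - ∂f_i/∂x_j) dx_i ∧ dx_j:
  coeff of dx ∧ dy: -3*x - 2*y
  coeff of dx ∧ dz: -x
  coeff of dy ∧ dz: y + 4*z
Step 2: Apply d again to each 2-form coefficient. The only possible 3-form in R^3 is dx ∧ dy ∧ dz, with coefficient
  ∂(coeff of dy∧dz)/∂x - ∂(coeff of dx∧dz)/∂y + ∂(coeff of dx∧dy)/∂z
  = ∂/∂x (y + 4*z) - ∂/∂y (-x) + ∂/∂z (-3*x - 2*y).
Each of these terms simplifies to sums of mixed partials that cancel in pairs. The result is 0 (by equality of mixed partials for smooth functions — Schwarz / Clairaut).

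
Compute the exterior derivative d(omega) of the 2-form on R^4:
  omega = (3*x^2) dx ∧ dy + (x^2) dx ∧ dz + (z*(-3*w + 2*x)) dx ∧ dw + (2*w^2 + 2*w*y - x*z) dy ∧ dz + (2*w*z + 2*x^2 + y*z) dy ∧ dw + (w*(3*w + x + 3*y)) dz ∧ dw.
d(omega) = (4*w - 2*x) dx ∧ dz ∧ dw + (-z) dx ∧ dy ∧ dz + (5*w + y) dy ∧ dz ∧ dw + (4*x) dx ∧ dy ∧ dw

For a 2-form omega = sum_{i<j} g_{ij} dx_i ∧ dx_j, the exterior derivative is
  d(omega) = sum_{i<j} d(g_{ij}) ∧ dx_i ∧ dx_j = sum_{i<j, k} (∂g_{ij}/∂x_k) dx_k ∧ dx_i ∧ dx_j.
Expand each term, using dx_k ∧ dx_i ∧ dx_j = sgn(permutation) dx_{(a)} ∧ dx_{(b)} ∧ dx_{(c)} with (a < b < c) sorted:
  d(z*(-3*w + 2*x)) includes (∂/∂z)(z*(-3*w + 2*x)) dz = (-3*w + 2*x) dz, which multiplied by dx ∧ dw gives (3*w - 2*x) dx ∧ dz ∧ dw
  d(2*w^2 + 2*w*y - x*z) includes (∂/∂x)(2*w^2 + 2*w*y - x*z) dx = (-z) dx, which multiplied by dy ∧ dz gives (-z) dx ∧ dy ∧ dz
  d(2*w^2 + 2*w*y - x*z) includes (∂/∂w)(2*w^2 + 2*w*y - x*z) dw = (4*w + 2*y) dw, which multiplied by dy ∧ dz gives (4*w + 2*y) dy ∧ dz ∧ dw
  d(2*w*z + 2*x^2 + y*z) includes (∂/∂x)(2*w*z + 2*x^2 + y*z) dx = (4*x) dx, which multiplied by dy ∧ dw gives (4*x) dx ∧ dy ∧ dw
  d(2*w*z + 2*x^2 + y*z) includes (∂/∂z)(2*w*z + 2*x^2 + y*z) dz = (2*w + y) dz, which multiplied by dy ∧ dw gives (-2*w - y) dy ∧ dz ∧ dw
  d(w*(3*w + x + 3*y)) includes (∂/∂x)(w*(3*w + x + 3*y)) dx = (w) dx, which multiplied by dz ∧ dw gives (w) dx ∧ dz ∧ dw
  d(w*(3*w + x + 3*y)) includes (∂/∂y)(w*(3*w + x + 3*y)) dy = (3*w) dy, which multiplied by dz ∧ dw gives (3*w) dy ∧ dz ∧ dw
Collecting like 3-forms: d(omega) = (4*w - 2*x) dx ∧ dz ∧ dw + (-z) dx ∧ dy ∧ dz + (5*w + y) dy ∧ dz ∧ dw + (4*x) dx ∧ dy ∧ dw.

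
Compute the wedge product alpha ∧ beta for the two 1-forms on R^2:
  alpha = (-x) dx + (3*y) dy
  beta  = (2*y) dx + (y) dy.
alpha ∧ beta = (-y*(x + 6*y)) dx ∧ dy

Distribute the wedge, using dx_i ∧ dx_j = -dx_j ∧ dx_i and dx_i ∧ dx_i = 0. For each pair (i, j) with i < j, the coefficient of dx_i ∧ dx_j in alpha ∧ beta is (alpha_i * beta_j - alpha_j * beta_i). Collecting: alpha ∧ beta = (-y*(x + 6*y)) dx ∧ dy.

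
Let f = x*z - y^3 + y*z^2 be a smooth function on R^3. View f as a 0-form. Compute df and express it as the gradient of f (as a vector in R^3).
df = (z) dx + (-3*y^2 + z^2) dy + (x + 2*y*z) dz; grad f = (z, -3*y^2 + z^2, x + 2*y*z)

For a 0-form f, d f = (∂f/∂x) dx + (∂f/∂y) dy + (∂f/∂z) dz. The components of the vector representation are exactly the entries of grad f in Cartesian coordinates:
  ∂f/∂x = z
  ∂f/∂y = -3*y^2 + z^2
  ∂f/∂z = x + 2*y*z.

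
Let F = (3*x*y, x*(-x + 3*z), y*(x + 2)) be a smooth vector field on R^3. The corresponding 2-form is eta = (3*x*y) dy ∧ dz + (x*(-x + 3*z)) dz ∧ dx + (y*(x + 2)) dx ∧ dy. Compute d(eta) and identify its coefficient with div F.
d(eta) = (3*y) dx ∧ dy ∧ dz; div F = 3*y

For a 2-form in R^3 of the form above, applying d gives a 3-form with coefficient ∂P/∂x + ∂Q/∂y + ∂R/∂z:
  ∂P/∂x = 3*y
  ∂Q/∂y = 0
  ∂R/∂z = 0
Sum = 3*y, which is exactly div F.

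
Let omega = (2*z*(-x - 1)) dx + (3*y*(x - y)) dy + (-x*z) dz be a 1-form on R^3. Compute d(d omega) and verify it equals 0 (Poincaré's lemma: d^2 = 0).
d(d omega) = 0

Step 1: d omega = sum_{i<j} (∂f_j/∂x_i - ∂f_i/∂x_j) dx_i ∧ dx_j:
  coeff of dx ∧ dy: 3*y
  coeff of dx ∧ dz: 2*x - z + 2
  coeff of dy ∧ dz: 0
Step 2: Apply d again to each 2-form coefficient. The only possible 3-form in R^3 is dx ∧ dy ∧ dz, with coefficient
  ∂(coeff of dy∧dz)/∂x - ∂(coeff of dx∧dz)/∂y + ∂(coeff of dx∧dy)/∂z
  = ∂/∂x (0) - ∂/∂y (2*x - z + 2) + ∂/∂z (3*y).
Each of these terms simplifies to sums of mixed partials that cancel in pairs. The result is 0 (by equality of mixed partials for smooth functions — Schwarz / Clairaut).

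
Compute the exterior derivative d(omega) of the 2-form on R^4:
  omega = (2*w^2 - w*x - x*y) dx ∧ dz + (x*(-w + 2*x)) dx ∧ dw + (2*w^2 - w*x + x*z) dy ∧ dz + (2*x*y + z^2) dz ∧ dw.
d(omega) = (-w + x + z) dx ∧ dy ∧ dz + (4*w - x + 2*y) dx ∧ dz ∧ dw + (4*w + x) dy ∧ dz ∧ dw

For a 2-form omega = sum_{i<j} g_{ij} dx_i ∧ dx_j, the exterior derivative is
  d(omega) = sum_{i<j} d(g_{ij}) ∧ dx_i ∧ dx_j = sum_{i<j, k} (∂g_{ij}/∂x_k) dx_k ∧ dx_i ∧ dx_j.
Expand each term, using dx_k ∧ dx_i ∧ dx_j = sgn(permutation) dx_{(a)} ∧ dx_{(b)} ∧ dx_{(c)} with (a < b < c) sorted:
  d(2*w^2 - w*x - x*y) includes (∂/∂y)(2*w^2 - w*x - x*y) dy = (-x) dy, which multiplied by dx ∧ dz gives (x) dx ∧ dy ∧ dz
  d(2*w^2 - w*x - x*y) includes (∂/∂w)(2*w^2 - w*x - x*y) dw = (4*w - x) dw, which multiplied by dx ∧ dz gives (4*w - x) dx ∧ dz ∧ dw
  d(2*w^2 - w*x + x*z) includes (∂/∂x)(2*w^2 - w*x + x*z) dx = (-w + z) dx, which multiplied by dy ∧ dz gives (-w + z) dx ∧ dy ∧ dz
  d(2*w^2 - w*x + x*z) includes (∂/∂w)(2*w^2 - w*x + x*z) dw = (4*w - x) dw, which multiplied by dy ∧ dz gives (4*w - x) dy ∧ dz ∧ dw
  d(2*x*y + z^2) includes (∂/∂x)(2*x*y + z^2) dx = (2*y) dx, which multiplied by dz ∧ dw gives (2*y) dx ∧ dz ∧ dw
  d(2*x*y + z^2) includes (∂/∂y)(2*x*y + z^2) dy = (2*x) dy, which multiplied by dz ∧ dw gives (2*x) dy ∧ dz ∧ dw
Collecting like 3-forms: d(omega) = (-w + x + z) dx ∧ dy ∧ dz + (4*w - x + 2*y) dx ∧ dz ∧ dw + (4*w + x) dy ∧ dz ∧ dw.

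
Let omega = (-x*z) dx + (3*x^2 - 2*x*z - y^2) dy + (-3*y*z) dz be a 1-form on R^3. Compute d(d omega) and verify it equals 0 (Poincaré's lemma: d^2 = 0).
d(d omega) = 0

Step 1: d omega = sum_{i<j} (∂f_j/∂x_i - ∂f_i/∂x_j) dx_i ∧ dx_j:
  coeff of dx ∧ dy: 6*x - 2*z
  coeff of dx ∧ dz: x
  coeff of dy ∧ dz: 2*x - 3*z
Step 2: Apply d again to each 2-form coefficient. The only possible 3-form in R^3 is dx ∧ dy ∧ dz, with coefficient
  ∂(coeff of dy∧dz)/∂x - ∂(coeff of dx∧dz)/∂y + ∂(coeff of dx∧dy)/∂z
  = ∂/∂x (2*x - 3*z) - ∂/∂y (x) + ∂/∂z (6*x - 2*z).
Each of these terms simplifies to sums of mixed partials that cancel in pairs. The result is 0 (by equality of mixed partials for smooth functions — Schwarz / Clairaut).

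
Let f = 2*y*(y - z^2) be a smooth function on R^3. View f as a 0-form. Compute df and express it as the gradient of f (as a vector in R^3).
df = (0) dx + (4*y - 2*z^2) dy + (-4*y*z) dz; grad f = (0, 4*y - 2*z^2, -4*y*z)

For a 0-form f, d f = (∂f/∂x) dx + (∂f/∂y) dy + (∂f/∂z) dz. The components of the vector representation are exactly the entries of grad f in Cartesian coordinates:
  ∂f/∂x = 0
  ∂f/∂y = 4*y - 2*z^2
  ∂f/∂z = -4*y*z.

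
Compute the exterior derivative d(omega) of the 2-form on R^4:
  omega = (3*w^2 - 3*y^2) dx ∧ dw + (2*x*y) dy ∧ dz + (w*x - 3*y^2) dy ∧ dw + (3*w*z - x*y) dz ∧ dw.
d(omega) = (w + 6*y) dx ∧ dy ∧ dw + (2*y) dx ∧ dy ∧ dz + (-y) dx ∧ dz ∧ dw + (-x) dy ∧ dz ∧ dw

For a 2-form omega = sum_{i<j} g_{ij} dx_i ∧ dx_j, the exterior derivative is
  d(omega) = sum_{i<j} d(g_{ij}) ∧ dx_i ∧ dx_j = sum_{i<j, k} (∂g_{ij}/∂x_k) dx_k ∧ dx_i ∧ dx_j.
Expand each term, using dx_k ∧ dx_i ∧ dx_j = sgn(permutation) dx_{(a)} ∧ dx_{(b)} ∧ dx_{(c)} with (a < b < c) sorted:
  d(3*w^2 - 3*y^2) includes (∂/∂y)(3*w^2 - 3*y^2) dy = (-6*y) dy, which multiplied by dx ∧ dw gives (6*y) dx ∧ dy ∧ dw
  d(2*x*y) includes (∂/∂x)(2*x*y) dx = (2*y) dx, which multiplied by dy ∧ dz gives (2*y) dx ∧ dy ∧ dz
  d(w*x - 3*y^2) includes (∂/∂x)(w*x - 3*y^2) dx = (w) dx, which multiplied by dy ∧ dw gives (w) dx ∧ dy ∧ dw
  d(3*w*z - x*y) includes (∂/∂x)(3*w*z - x*y) dx = (-y) dx, which multiplied by dz ∧ dw gives (-y) dx ∧ dz ∧ dw
  d(3*w*z - x*y) includes (∂/∂y)(3*w*z - x*y) dy = (-x) dy, which multiplied by dz ∧ dw gives (-x) dy ∧ dz ∧ dw
Collecting like 3-forms: d(omega) = (w + 6*y) dx ∧ dy ∧ dw + (2*y) dx ∧ dy ∧ dz + (-y) dx ∧ dz ∧ dw + (-x) dy ∧ dz ∧ dw.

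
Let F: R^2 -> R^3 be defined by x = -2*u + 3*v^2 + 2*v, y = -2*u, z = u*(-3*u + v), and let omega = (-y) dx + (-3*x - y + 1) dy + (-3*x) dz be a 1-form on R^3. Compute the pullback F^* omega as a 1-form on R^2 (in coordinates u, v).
F^* omega = (-36*u^2 + 54*u*v^2 + 42*u*v - 20*u - 9*v^3 + 12*v^2 + 12*v - 2) du + (u*(6*u - 9*v^2 + 6*v + 4)) dv

Using F^*(f dg) = (f ∘ F) d(g ∘ F), substitute each coordinate x_i by F_i(u, v) in f_i, and replace dx_i by d F_i = (∂F_i/∂u) du + (∂F_i/∂v) dv.
  For the x component: f_1(F) = 2*u; d F_1 = (-2) du + (6*v + 2) dv
  For the y component: f_2(F) = 8*u - 9*v^2 - 6*v + 1; d F_2 = (-2) du + (0) dv
  For the z component: f_3(F) = 6*u - 9*v^2 - 6*v; d F_3 = (-6*u + v) du + (u) dv
Combining and collecting du, dv coefficients:
  coeff of du: -36*u^2 + 54*u*v^2 + 42*u*v - 20*u - 9*v^3 + 12*v^2 + 12*v - 2
  coeff of dv: u*(6*u - 9*v^2 + 6*v + 4)
F^* omega = (-36*u^2 + 54*u*v^2 + 42*u*v - 20*u - 9*v^3 + 12*v^2 + 12*v - 2) du + (u*(6*u - 9*v^2 + 6*v + 4)) dv.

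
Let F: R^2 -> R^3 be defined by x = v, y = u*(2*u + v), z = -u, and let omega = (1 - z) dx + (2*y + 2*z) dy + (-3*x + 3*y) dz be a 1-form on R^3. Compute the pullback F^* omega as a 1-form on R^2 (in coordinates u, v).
F^* omega = (16*u^3 + 12*u^2*v - 14*u^2 + 2*u*v^2 - 5*u*v + 3*v) du + (4*u^3 + 2*u^2*v - 2*u^2 + u + 1) dv

Using F^*(f dg) = (f ∘ F) d(g ∘ F), substitute each coordinate x_i by F_i(u, v) in f_i, and replace dx_i by d F_i = (∂F_i/∂u) du + (∂F_i/∂v) dv.
  For the x component: f_1(F) = u + 1; d F_1 = (0) du + (1) dv
  For the y component: f_2(F) = 2*u*(2*u + v - 1); d F_2 = (4*u + v) du + (u) dv
  For the z component: f_3(F) = 6*u^2 + 3*u*v - 3*v; d F_3 = (-1) du + (0) dv
Combining and collecting du, dv coefficients:
  coeff of du: 16*u^3 + 12*u^2*v - 14*u^2 + 2*u*v^2 - 5*u*v + 3*v
  coeff of dv: 4*u^3 + 2*u^2*v - 2*u^2 + u + 1
F^* omega = (16*u^3 + 12*u^2*v - 14*u^2 + 2*u*v^2 - 5*u*v + 3*v) du + (4*u^3 + 2*u^2*v - 2*u^2 + u + 1) dv.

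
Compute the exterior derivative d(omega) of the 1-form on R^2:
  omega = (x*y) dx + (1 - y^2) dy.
d(omega) = (-x) dx ∧ dy

For a 1-form omega = sum_i f_i dx_i, the exterior derivative is
  d(omega) = sum_{i < j} (∂f_j/∂x_i - ∂f_i/∂x_j) dx_i ∧ dx_j.
  coefficient of dx ∧ dy: ∂f_2/∂x - ∂f_1/∂y = ∂(1 - y^2)/∂x - ∂(x*y)/∂y = -x
Assembling: d(omega) = (-x) dx ∧ dy.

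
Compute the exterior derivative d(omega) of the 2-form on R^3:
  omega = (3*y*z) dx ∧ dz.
d(omega) = (-3*z) dx ∧ dy ∧ dz

For a 2-form omega = sum_{i<j} g_{ij} dx_i ∧ dx_j, the exterior derivative is
  d(omega) = sum_{i<j} d(g_{ij}) ∧ dx_i ∧ dx_j = sum_{i<j, k} (∂g_{ij}/∂x_k) dx_k ∧ dx_i ∧ dx_j.
Expand each term, using dx_k ∧ dx_i ∧ dx_j = sgn(permutation) dx_{(a)} ∧ dx_{(b)} ∧ dx_{(c)} with (a < b < c) sorted:
  d(3*y*z) includes (∂/∂y)(3*y*z) dy = (3*z) dy, which multiplied by dx ∧ dz gives (-3*z) dx ∧ dy ∧ dz
Collecting like 3-forms: d(omega) = (-3*z) dx ∧ dy ∧ dz.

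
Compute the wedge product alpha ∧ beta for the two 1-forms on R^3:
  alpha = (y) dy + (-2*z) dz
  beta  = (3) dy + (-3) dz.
alpha ∧ beta = (-3*y + 6*z) dy ∧ dz

Distribute the wedge, using dx_i ∧ dx_j = -dx_j ∧ dx_i and dx_i ∧ dx_i = 0. For each pair (i, j) with i < j, the coefficient of dx_i ∧ dx_j in alpha ∧ beta is (alpha_i * beta_j - alpha_j * beta_i). Collecting: alpha ∧ beta = (-3*y + 6*z) dy ∧ dz.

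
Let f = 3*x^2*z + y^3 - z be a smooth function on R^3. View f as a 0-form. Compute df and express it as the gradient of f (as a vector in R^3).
df = (6*x*z) dx + (3*y^2) dy + (3*x^2 - 1) dz; grad f = (6*x*z, 3*y^2, 3*x^2 - 1)

For a 0-form f, d f = (∂f/∂x) dx + (∂f/∂y) dy + (∂f/∂z) dz. The components of the vector representation are exactly the entries of grad f in Cartesian coordinates:
  ∂f/∂x = 6*x*z
  ∂f/∂y = 3*y^2
  ∂f/∂z = 3*x^2 - 1.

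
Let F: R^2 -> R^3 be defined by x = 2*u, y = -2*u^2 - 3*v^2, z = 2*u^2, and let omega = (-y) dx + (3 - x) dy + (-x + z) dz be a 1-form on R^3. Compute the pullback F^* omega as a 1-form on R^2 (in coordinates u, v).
F^* omega = (8*u^3 + 4*u^2 - 12*u + 6*v^2) du + (6*v*(2*u - 3)) dv

Using F^*(f dg) = (f ∘ F) d(g ∘ F), substitute each coordinate x_i by F_i(u, v) in f_i, and replace dx_i by d F_i = (∂F_i/∂u) du + (∂F_i/∂v) dv.
  For the x component: f_1(F) = 2*u^2 + 3*v^2; d F_1 = (2) du + (0) dv
  For the y component: f_2(F) = 3 - 2*u; d F_2 = (-4*u) du + (-6*v) dv
  For the z component: f_3(F) = 2*u*(u - 1); d F_3 = (4*u) du + (0) dv
Combining and collecting du, dv coefficients:
  coeff of du: 8*u^3 + 4*u^2 - 12*u + 6*v^2
  coeff of dv: 6*v*(2*u - 3)
F^* omega = (8*u^3 + 4*u^2 - 12*u + 6*v^2) du + (6*v*(2*u - 3)) dv.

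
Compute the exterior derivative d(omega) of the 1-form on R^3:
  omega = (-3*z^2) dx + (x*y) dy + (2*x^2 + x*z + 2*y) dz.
d(omega) = (y) dx ∧ dy + (4*x + 7*z) dx ∧ dz + (2) dy ∧ dz

For a 1-form omega = sum_i f_i dx_i, the exterior derivative is
  d(omega) = sum_{i < j} (∂f_j/∂x_i - ∂f_i/∂x_j) dx_i ∧ dx_j.
  coefficient of dx ∧ dy: ∂f_2/∂x - ∂f_1/∂y = ∂(x*y)/∂x - ∂(-3*z^2)/∂y = y
  coefficient of dx ∧ dz: ∂f_3/∂x - ∂f_1/∂z = ∂(2*x^2 + x*z + 2*y)/∂x - ∂(-3*z^2)/∂z = 4*x + 7*z
  coefficient of dy ∧ dz: ∂f_3/∂y - ∂f_2/∂z = ∂(2*x^2 + x*z + 2*y)/∂y - ∂(x*y)/∂z = 2
Assembling: d(omega) = (y) dx ∧ dy + (4*x + 7*z) dx ∧ dz + (2) dy ∧ dz.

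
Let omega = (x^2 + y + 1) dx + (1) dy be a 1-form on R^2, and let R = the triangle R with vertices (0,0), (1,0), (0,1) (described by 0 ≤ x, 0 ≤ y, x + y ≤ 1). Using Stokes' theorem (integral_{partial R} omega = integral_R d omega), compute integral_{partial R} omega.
integral_(partial R) omega = -1/2

Stokes: integral_partial_R omega = integral_R d omega with d omega = (∂Q/∂x - ∂P/∂y) dx ∧ dy.
  ∂Q/∂x = 0
  ∂P/∂y = 1
  integrand = ∂Q/∂x - ∂P/∂y = -1.
Integrating over R: integral_0^1 integral_0^{1-x} (-1) dy dx = -1/2.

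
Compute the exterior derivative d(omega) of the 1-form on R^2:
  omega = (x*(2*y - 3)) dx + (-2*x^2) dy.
d(omega) = (-6*x) dx ∧ dy

For a 1-form omega = sum_i f_i dx_i, the exterior derivative is
  d(omega) = sum_{i < j} (∂f_j/∂x_i - ∂f_i/∂x_j) dx_i ∧ dx_j.
  coefficient of dx ∧ dy: ∂f_2/∂x - ∂f_1/∂y = ∂(-2*x^2)/∂x - ∂(x*(2*y - 3))/∂y = -6*x
Assembling: d(omega) = (-6*x) dx ∧ dy.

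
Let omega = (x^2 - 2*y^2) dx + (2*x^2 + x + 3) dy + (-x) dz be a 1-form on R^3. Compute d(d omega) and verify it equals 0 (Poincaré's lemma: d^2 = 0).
d(d omega) = 0

Step 1: d omega = sum_{i<j} (∂f_j/∂x_i - ∂f_i/∂x_j) dx_i ∧ dx_j:
  coeff of dx ∧ dy: 4*x + 4*y + 1
  coeff of dx ∧ dz: -1
  coeff of dy ∧ dz: 0
Step 2: Apply d again to each 2-form coefficient. The only possible 3-form in R^3 is dx ∧ dy ∧ dz, with coefficient
  ∂(coeff of dy∧dz)/∂x - ∂(coeff of dx∧dz)/∂y + ∂(coeff of dx∧dy)/∂z
  = ∂/∂x (0) - ∂/∂y (-1) + ∂/∂z (4*x + 4*y + 1).
Each of these terms simplifies to sums of mixed partials that cancel in pairs. The result is 0 (by equality of mixed partials for smooth functions — Schwarz / Clairaut).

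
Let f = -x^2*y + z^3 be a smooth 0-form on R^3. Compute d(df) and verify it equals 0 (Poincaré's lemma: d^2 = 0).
d(df) = 0

Step 1: df = sum_i (∂f/∂x_i) dx_i = (-2*x*y) dx + (-x^2) dy + (3*z^2) dz.
Step 2: Apply d again. Using the 1-form formula, the coefficient of dx ∧ dy in d(df) is ∂^2 f/∂x ∂y - ∂^2 f/∂y ∂x = (-2*x) - (-2*x) = 0 (equality of mixed partials for smooth f).
Similarly for dx ∧ dz and dy ∧ dz — all coefficients vanish. So d(df) = 0.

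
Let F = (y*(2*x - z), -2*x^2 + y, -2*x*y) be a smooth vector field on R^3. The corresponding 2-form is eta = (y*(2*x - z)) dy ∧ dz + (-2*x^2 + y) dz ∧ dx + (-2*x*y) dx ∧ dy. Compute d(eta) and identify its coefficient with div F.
d(eta) = (2*y + 1) dx ∧ dy ∧ dz; div F = 2*y + 1

For a 2-form in R^3 of the form above, applying d gives a 3-form with coefficient ∂P/∂x + ∂Q/∂y + ∂R/∂z:
  ∂P/∂x = 2*y
  ∂Q/∂y = 1
  ∂R/∂z = 0
Sum = 2*y + 1, which is exactly div F.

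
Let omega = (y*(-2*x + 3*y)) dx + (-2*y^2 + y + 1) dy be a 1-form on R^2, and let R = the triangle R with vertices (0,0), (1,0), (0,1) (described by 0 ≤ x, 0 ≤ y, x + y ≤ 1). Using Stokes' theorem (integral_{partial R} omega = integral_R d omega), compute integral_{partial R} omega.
integral_(partial R) omega = -2/3

Stokes: integral_partial_R omega = integral_R d omega with d omega = (∂Q/∂x - ∂P/∂y) dx ∧ dy.
  ∂Q/∂x = 0
  ∂P/∂y = -2*x + 6*y
  integrand = ∂Q/∂x - ∂P/∂y = 2*x - 6*y.
Integrating over R: integral_0^1 integral_0^{1-x} (2*x - 6*y) dy dx = -2/3.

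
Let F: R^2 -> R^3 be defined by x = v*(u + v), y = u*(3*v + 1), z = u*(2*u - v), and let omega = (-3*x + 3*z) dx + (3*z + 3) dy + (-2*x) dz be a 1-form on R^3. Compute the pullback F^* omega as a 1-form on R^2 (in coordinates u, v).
F^* omega = (16*u^2*v + 6*u^2 - 21*u*v^2 - 3*u*v - v^3 + 9*v + 3) du + (24*u^3 - u^2*v - 13*u*v^2 + 9*u - 6*v^3) dv

Using F^*(f dg) = (f ∘ F) d(g ∘ F), substitute each coordinate x_i by F_i(u, v) in f_i, and replace dx_i by d F_i = (∂F_i/∂u) du + (∂F_i/∂v) dv.
  For the x component: f_1(F) = 6*u^2 - 6*u*v - 3*v^2; d F_1 = (v) du + (u + 2*v) dv
  For the y component: f_2(F) = 6*u^2 - 3*u*v + 3; d F_2 = (3*v + 1) du + (3*u) dv
  For the z component: f_3(F) = 2*v*(-u - v); d F_3 = (4*u - v) du + (-u) dv
Combining and collecting du, dv coefficients:
  coeff of du: 16*u^2*v + 6*u^2 - 21*u*v^2 - 3*u*v - v^3 + 9*v + 3
  coeff of dv: 24*u^3 - u^2*v - 13*u*v^2 + 9*u - 6*v^3
F^* omega = (16*u^2*v + 6*u^2 - 21*u*v^2 - 3*u*v - v^3 + 9*v + 3) du + (24*u^3 - u^2*v - 13*u*v^2 + 9*u - 6*v^3) dv.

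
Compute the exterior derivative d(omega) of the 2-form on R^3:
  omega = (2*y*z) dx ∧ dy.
d(omega) = (2*y) dx ∧ dy ∧ dz

For a 2-form omega = sum_{i<j} g_{ij} dx_i ∧ dx_j, the exterior derivative is
  d(omega) = sum_{i<j} d(g_{ij}) ∧ dx_i ∧ dx_j = sum_{i<j, k} (∂g_{ij}/∂x_k) dx_k ∧ dx_i ∧ dx_j.
Expand each term, using dx_k ∧ dx_i ∧ dx_j = sgn(permutation) dx_{(a)} ∧ dx_{(b)} ∧ dx_{(c)} with (a < b < c) sorted:
  d(2*y*z) includes (∂/∂z)(2*y*z) dz = (2*y) dz, which multiplied by dx ∧ dy gives (2*y) dx ∧ dy ∧ dz
Collecting like 3-forms: d(omega) = (2*y) dx ∧ dy ∧ dz.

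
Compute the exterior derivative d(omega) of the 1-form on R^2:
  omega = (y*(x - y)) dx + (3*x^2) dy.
d(omega) = (5*x + 2*y) dx ∧ dy

For a 1-form omega = sum_i f_i dx_i, the exterior derivative is
  d(omega) = sum_{i < j} (∂f_j/∂x_i - ∂f_i/∂x_j) dx_i ∧ dx_j.
  coefficient of dx ∧ dy: ∂f_2/∂x - ∂f_1/∂y = ∂(3*x^2)/∂x - ∂(y*(x - y))/∂y = 5*x + 2*y
Assembling: d(omega) = (5*x + 2*y) dx ∧ dy.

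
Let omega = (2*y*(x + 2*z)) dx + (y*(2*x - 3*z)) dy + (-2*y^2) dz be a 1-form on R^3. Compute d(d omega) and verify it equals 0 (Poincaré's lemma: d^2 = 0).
d(d omega) = 0

Step 1: d omega = sum_{i<j} (∂f_j/∂x_i - ∂f_i/∂x_j) dx_i ∧ dx_j:
  coeff of dx ∧ dy: -2*x + 2*y - 4*z
  coeff of dx ∧ dz: -4*y
  coeff of dy ∧ dz: -y
Step 2: Apply d again to each 2-form coefficient. The only possible 3-form in R^3 is dx ∧ dy ∧ dz, with coefficient
  ∂(coeff of dy∧dz)/∂x - ∂(coeff of dx∧dz)/∂y + ∂(coeff of dx∧dy)/∂z
  = ∂/∂x (-y) - ∂/∂y (-4*y) + ∂/∂z (-2*x + 2*y - 4*z).
Each of these terms simplifies to sums of mixed partials that cancel in pairs. The result is 0 (by equality of mixed partials for smooth functions — Schwarz / Clairaut).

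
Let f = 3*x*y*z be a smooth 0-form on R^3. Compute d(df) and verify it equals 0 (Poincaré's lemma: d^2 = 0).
d(df) = 0

Step 1: df = sum_i (∂f/∂x_i) dx_i = (3*y*z) dx + (3*x*z) dy + (3*x*y) dz.
Step 2: Apply d again. Using the 1-form formula, the coefficient of dx ∧ dy in d(df) is ∂^2 f/∂x ∂y - ∂^2 f/∂y ∂x = (3*z) - (3*z) = 0 (equality of mixed partials for smooth f).
Similarly for dx ∧ dz and dy ∧ dz — all coefficients vanish. So d(df) = 0.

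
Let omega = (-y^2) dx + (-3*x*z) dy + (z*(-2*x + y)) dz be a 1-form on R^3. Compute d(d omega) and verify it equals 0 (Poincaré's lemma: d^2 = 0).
d(d omega) = 0

Step 1: d omega = sum_{i<j} (∂f_j/∂x_i - ∂f_i/∂x_j) dx_i ∧ dx_j:
  coeff of dx ∧ dy: 2*y - 3*z
  coeff of dx ∧ dz: -2*z
  coeff of dy ∧ dz: 3*x + z
Step 2: Apply d again to each 2-form coefficient. The only possible 3-form in R^3 is dx ∧ dy ∧ dz, with coefficient
  ∂(coeff of dy∧dz)/∂x - ∂(coeff of dx∧dz)/∂y + ∂(coeff of dx∧dy)/∂z
  = ∂/∂x (3*x + z) - ∂/∂y (-2*z) + ∂/∂z (2*y - 3*z).
Each of these terms simplifies to sums of mixed partials that cancel in pairs. The result is 0 (by equality of mixed partials for smooth functions — Schwarz / Clairaut).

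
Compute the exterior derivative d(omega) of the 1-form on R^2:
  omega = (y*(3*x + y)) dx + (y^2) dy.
d(omega) = (-3*x - 2*y) dx ∧ dy

For a 1-form omega = sum_i f_i dx_i, the exterior derivative is
  d(omega) = sum_{i < j} (∂f_j/∂x_i - ∂f_i/∂x_j) dx_i ∧ dx_j.
  coefficient of dx ∧ dy: ∂f_2/∂x - ∂f_1/∂y = ∂(y^2)/∂x - ∂(y*(3*x + y))/∂y = -3*x - 2*y
Assembling: d(omega) = (-3*x - 2*y) dx ∧ dy.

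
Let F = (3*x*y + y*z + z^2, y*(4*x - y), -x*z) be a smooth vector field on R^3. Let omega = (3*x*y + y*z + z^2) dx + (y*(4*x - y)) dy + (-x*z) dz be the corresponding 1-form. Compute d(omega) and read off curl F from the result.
d(omega) = (0) dy ∧ dz + (y + 3*z) dz ∧ dx + (-3*x + 4*y - z) dx ∧ dy; curl F = (0, y + 3*z, -3*x + 4*y - z)

d omega = sum_{i<j} (∂f_j/∂x_i - ∂f_i/∂x_j) dx_i ∧ dx_j. Under the identification (dy ∧ dz, dz ∧ dx, dx ∧ dy) ↔ (e_x, e_y, e_z), the coefficients are exactly the components of curl F. Compute:
  ∂R/∂y - ∂Q/∂z = (0) - (0) = 0
  ∂P/∂z - ∂R/∂x = (y + 2*z) - (-z) = y + 3*z
  ∂Q/∂x - ∂P/∂y = (4*y) - (3*x + z) = -3*x + 4*y - z.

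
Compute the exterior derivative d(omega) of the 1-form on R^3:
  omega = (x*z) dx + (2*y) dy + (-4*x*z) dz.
d(omega) = (-x - 4*z) dx ∧ dz

For a 1-form omega = sum_i f_i dx_i, the exterior derivative is
  d(omega) = sum_{i < j} (∂f_j/∂x_i - ∂f_i/∂x_j) dx_i ∧ dx_j.
  coefficient of dx ∧ dz: ∂f_3/∂x - ∂f_1/∂z = ∂(-4*x*z)/∂x - ∂(x*z)/∂z = -x - 4*z
Assembling: d(omega) = (-x - 4*z) dx ∧ dz.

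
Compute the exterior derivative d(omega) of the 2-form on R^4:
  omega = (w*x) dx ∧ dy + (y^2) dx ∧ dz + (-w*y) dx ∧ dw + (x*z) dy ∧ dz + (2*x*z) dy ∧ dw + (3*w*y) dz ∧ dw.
d(omega) = (w + x + 2*z) dx ∧ dy ∧ dw + (-2*y + z) dx ∧ dy ∧ dz + (3*w - 2*x) dy ∧ dz ∧ dw

For a 2-form omega = sum_{i<j} g_{ij} dx_i ∧ dx_j, the exterior derivative is
  d(omega) = sum_{i<j} d(g_{ij}) ∧ dx_i ∧ dx_j = sum_{i<j, k} (∂g_{ij}/∂x_k) dx_k ∧ dx_i ∧ dx_j.
Expand each term, using dx_k ∧ dx_i ∧ dx_j = sgn(permutation) dx_{(a)} ∧ dx_{(b)} ∧ dx_{(c)} with (a < b < c) sorted:
  d(w*x) includes (∂/∂w)(w*x) dw = (x) dw, which multiplied by dx ∧ dy gives (x) dx ∧ dy ∧ dw
  d(y^2) includes (∂/∂y)(y^2) dy = (2*y) dy, which multiplied by dx ∧ dz gives (-2*y) dx ∧ dy ∧ dz
  d(-w*y) includes (∂/∂y)(-w*y) dy = (-w) dy, which multiplied by dx ∧ dw gives (w) dx ∧ dy ∧ dw
  d(x*z) includes (∂/∂x)(x*z) dx = (z) dx, which multiplied by dy ∧ dz gives (z) dx ∧ dy ∧ dz
  d(2*x*z) includes (∂/∂x)(2*x*z) dx = (2*z) dx, which multiplied by dy ∧ dw gives (2*z) dx ∧ dy ∧ dw
  d(2*x*z) includes (∂/∂z)(2*x*z) dz = (2*x) dz, which multiplied by dy ∧ dw gives (-2*x) dy ∧ dz ∧ dw
  d(3*w*y) includes (∂/∂y)(3*w*y) dy = (3*w) dy, which multiplied by dz ∧ dw gives (3*w) dy ∧ dz ∧ dw
Collecting like 3-forms: d(omega) = (w + x + 2*z) dx ∧ dy ∧ dw + (-2*y + z) dx ∧ dy ∧ dz + (3*w - 2*x) dy ∧ dz ∧ dw.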